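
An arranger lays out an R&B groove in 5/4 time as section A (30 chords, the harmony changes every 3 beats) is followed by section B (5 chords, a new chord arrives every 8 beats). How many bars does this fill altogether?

26 bars

A: 30 × 3 = 90 beats = 18 bars.
B: 5 × 8 = 40 beats = 8 bars.
Total: 18 + 8 = 26 bars.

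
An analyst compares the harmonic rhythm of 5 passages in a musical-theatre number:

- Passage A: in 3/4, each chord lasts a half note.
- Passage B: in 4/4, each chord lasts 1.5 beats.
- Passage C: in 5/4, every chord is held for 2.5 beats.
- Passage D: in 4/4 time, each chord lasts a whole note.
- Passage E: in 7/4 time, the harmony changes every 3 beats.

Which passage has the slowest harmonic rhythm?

A: 3 beats/bar ÷ 2 beats/chord = 1.5 chords/bar.
B: 4 beats/bar ÷ 1.5 beats/chord = 8/3 chords/bar.
C: 5 beats/bar ÷ 2.5 beats/chord = 2 chords/bar.
D: 4 beats/bar ÷ 4 beats/chord = 1 chord/bar.
E: 7 beats/bar ÷ 3 beats/chord = 7/3 chords/bar.
Slowest is D at 1 chords/bar.

Passage D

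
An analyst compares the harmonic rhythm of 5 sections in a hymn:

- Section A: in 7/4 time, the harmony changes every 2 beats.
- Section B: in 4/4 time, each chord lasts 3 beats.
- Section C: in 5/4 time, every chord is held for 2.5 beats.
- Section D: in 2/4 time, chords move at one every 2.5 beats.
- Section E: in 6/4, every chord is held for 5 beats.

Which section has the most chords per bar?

Section A

A: 7 beats/bar ÷ 2 beats/chord = 3.5 chords/bar.
B: 4 beats/bar ÷ 3 beats/chord = 4/3 chords/bar.
C: 5 beats/bar ÷ 2.5 beats/chord = 2 chords/bar.
D: 2 beats/bar ÷ 2.5 beats/chord = 0.8 chords/bar.
E: 6 beats/bar ÷ 5 beats/chord = 1.2 chords/bar.
Fastest is A at 3.5 chords/bar.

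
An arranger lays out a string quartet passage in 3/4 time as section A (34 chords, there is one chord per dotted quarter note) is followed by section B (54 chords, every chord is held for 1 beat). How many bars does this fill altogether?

35 bars

A: 34 × 1.5 = 51 beats = 17 bars.
B: 54 × 1 = 54 beats = 18 bars.
Total: 17 + 18 = 35 bars.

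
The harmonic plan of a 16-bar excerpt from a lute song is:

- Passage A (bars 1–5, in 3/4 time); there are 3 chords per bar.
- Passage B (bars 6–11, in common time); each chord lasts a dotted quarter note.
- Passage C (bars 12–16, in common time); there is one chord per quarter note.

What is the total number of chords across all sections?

A: 5 bars × 3 beats = 15 beats; 1 beat/chord → 15 chords.
B: 6 bars × 4 beats = 24 beats; 1.5 beats/chord → 16 chords.
C: 5 bars × 4 beats = 20 beats; 1 beat/chord → 20 chords.
Total: 15 + 16 + 20 = 51.

51 chords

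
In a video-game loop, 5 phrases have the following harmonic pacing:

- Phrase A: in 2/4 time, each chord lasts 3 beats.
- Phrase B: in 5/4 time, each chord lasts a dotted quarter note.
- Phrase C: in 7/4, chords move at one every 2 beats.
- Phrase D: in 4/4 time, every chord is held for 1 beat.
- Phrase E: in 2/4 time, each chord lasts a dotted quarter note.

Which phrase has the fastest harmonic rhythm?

Phrase D

A: 2 beats/bar ÷ 3 beats/chord = 2/3 chords/bar.
B: 5 beats/bar ÷ 1.5 beats/chord = 10/3 chords/bar.
C: 7 beats/bar ÷ 2 beats/chord = 3.5 chords/bar.
D: 4 beats/bar ÷ 1 beat/chord = 4 chords/bar.
E: 2 beats/bar ÷ 1.5 beats/chord = 4/3 chords/bar.
Fastest is D at 4 chords/bar.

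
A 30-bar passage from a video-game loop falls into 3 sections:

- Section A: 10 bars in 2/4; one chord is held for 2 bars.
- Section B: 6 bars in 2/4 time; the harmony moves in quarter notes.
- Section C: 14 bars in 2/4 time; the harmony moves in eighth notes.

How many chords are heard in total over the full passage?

A: 10·2 = 20 beats, 20/4 = 5 chords.
B: 6·2 = 12 beats, 12/1 = 12 chords.
C: 14·2 = 28 beats, 28/0.5 = 56 chords.
Total: 5 + 12 + 56 = 73.

73 chords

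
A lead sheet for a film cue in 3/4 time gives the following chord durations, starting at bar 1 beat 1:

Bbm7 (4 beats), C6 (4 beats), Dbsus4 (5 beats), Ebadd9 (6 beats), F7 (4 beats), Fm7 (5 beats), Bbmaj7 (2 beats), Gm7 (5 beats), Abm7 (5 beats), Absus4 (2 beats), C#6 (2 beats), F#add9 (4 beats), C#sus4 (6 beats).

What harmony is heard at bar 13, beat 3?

Abm7

Beat 3 of bar 13 is beat (13−1)×3 + 3 = 39 overall.
Running totals: Bbm7 ends at 4, C6 ends at 8, Dbsus4 ends at 13, Ebadd9 ends at 19, F7 ends at 23, Fm7 ends at 28, Bbmaj7 ends at 30, Gm7 ends at 35, Abm7 ends at 40.
Beat 39 falls within Abm7.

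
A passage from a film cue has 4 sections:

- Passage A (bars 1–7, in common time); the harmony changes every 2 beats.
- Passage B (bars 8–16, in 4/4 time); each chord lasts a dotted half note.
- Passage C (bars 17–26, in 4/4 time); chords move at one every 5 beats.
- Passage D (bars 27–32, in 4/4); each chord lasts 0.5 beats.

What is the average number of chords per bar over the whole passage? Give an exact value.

A: 7 bars of 4 beats is 28 beats; at 2 beats each that's 14 chords.
B: 9 bars of 4 beats is 36 beats; at 3 beats each that's 12 chords.
C: 10 bars of 4 beats is 40 beats; at 5 beats each that's 8 chords.
D: 6 bars of 4 beats is 24 beats; at 0.5 beats each that's 48 chords.
Overall: 82 chords over 32 bars → 82/32 = 41/16 chords per bar.

41/16 chords per bar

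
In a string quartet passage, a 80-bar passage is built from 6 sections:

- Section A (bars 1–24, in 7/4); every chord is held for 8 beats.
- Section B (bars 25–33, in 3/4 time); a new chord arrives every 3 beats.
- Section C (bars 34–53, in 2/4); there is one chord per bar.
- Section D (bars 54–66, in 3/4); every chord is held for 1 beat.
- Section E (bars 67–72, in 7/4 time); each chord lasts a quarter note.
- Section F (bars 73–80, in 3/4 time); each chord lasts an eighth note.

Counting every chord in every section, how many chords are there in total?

A: 24·7 = 168 beats, 168/8 = 21 chords.
B: 9·3 = 27 beats, 27/3 = 9 chords.
C: 20·2 = 40 beats, 40/2 = 20 chords.
D: 13·3 = 39 beats, 39/1 = 39 chords.
E: 6·7 = 42 beats, 42/1 = 42 chords.
F: 8·3 = 24 beats, 24/0.5 = 48 chords.
Total: 21 + 9 + 20 + 39 + 42 + 48 = 179.

179 chords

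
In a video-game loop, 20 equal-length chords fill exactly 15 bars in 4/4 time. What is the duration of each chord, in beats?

15 bars × 4 beats/bar = 60 beats total.
60 beats ÷ 20 chords = 3 beats per chord.
(That is a dotted half note.)

3 beats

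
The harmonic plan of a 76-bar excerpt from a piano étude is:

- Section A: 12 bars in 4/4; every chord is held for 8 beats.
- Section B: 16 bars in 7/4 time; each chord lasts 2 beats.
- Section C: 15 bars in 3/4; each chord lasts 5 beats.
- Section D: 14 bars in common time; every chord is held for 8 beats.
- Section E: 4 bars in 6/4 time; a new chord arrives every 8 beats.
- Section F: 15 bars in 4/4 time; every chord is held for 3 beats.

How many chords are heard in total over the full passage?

A: 12·4 = 48 beats, 48/8 = 6 chords.
B: 16·7 = 112 beats, 112/2 = 56 chords.
C: 15·3 = 45 beats, 45/5 = 9 chords.
D: 14·4 = 56 beats, 56/8 = 7 chords.
E: 4·6 = 24 beats, 24/8 = 3 chords.
F: 15·4 = 60 beats, 60/3 = 20 chords.
Total: 6 + 56 + 9 + 7 + 3 + 20 = 101.

101 chords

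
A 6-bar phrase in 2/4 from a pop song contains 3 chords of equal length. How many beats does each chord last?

6 bars × 2 beats/bar = 12 beats total.
12 beats ÷ 3 chords = 4 beats per chord.
(That is a whole note.)

4 beats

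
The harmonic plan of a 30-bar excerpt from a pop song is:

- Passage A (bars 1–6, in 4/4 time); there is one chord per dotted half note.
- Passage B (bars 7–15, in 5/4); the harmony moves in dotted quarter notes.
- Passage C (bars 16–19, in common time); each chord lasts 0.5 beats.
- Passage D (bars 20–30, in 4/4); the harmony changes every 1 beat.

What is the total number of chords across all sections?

114 chords

A: 6·4 = 24 beats, 24/3 = 8 chords.
B: 9·5 = 45 beats, 45/1.5 = 30 chords.
C: 4·4 = 16 beats, 16/0.5 = 32 chords.
D: 11·4 = 44 beats, 44/1 = 44 chords.
Total: 8 + 30 + 32 + 44 = 114.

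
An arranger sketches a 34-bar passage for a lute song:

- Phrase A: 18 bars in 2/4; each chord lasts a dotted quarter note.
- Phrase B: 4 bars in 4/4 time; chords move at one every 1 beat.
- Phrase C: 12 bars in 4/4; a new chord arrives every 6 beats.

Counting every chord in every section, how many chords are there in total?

48 chords

A: 18·2 = 36 beats, 36/1.5 = 24 chords.
B: 4·4 = 16 beats, 16/1 = 16 chords.
C: 12·4 = 48 beats, 48/6 = 8 chords.
Total: 24 + 16 + 8 = 48.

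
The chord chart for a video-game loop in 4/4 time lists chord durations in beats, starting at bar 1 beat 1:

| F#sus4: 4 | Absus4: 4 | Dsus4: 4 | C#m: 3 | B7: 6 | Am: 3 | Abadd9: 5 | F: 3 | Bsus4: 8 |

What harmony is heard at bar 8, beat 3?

F

Beat 3 of bar 8 is beat (8−1)×4 + 3 = 31 overall.
Running totals: F#sus4 ends at 4, Absus4 ends at 8, Dsus4 ends at 12, C#m ends at 15, B7 ends at 21, Am ends at 24, Abadd9 ends at 29, F ends at 32.
Beat 31 falls within F.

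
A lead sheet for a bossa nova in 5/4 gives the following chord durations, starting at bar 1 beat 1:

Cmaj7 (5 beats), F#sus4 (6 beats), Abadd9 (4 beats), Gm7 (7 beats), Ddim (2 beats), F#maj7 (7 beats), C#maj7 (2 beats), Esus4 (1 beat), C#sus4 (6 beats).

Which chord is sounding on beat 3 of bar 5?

Ddim

Beat 3 of bar 5 is beat (5−1)×5 + 3 = 23 overall.
Running totals: Cmaj7 ends at 5, F#sus4 ends at 11, Abadd9 ends at 15, Gm7 ends at 22, Ddim ends at 24.
Beat 23 falls within Ddim.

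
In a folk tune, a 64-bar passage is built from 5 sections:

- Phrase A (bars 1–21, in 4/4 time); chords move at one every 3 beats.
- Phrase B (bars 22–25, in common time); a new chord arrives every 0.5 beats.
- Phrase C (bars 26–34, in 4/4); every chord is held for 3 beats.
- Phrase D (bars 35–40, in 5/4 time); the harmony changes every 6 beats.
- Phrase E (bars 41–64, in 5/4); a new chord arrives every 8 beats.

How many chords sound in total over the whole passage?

A has 84 beats and chords last 3 each, so 28 chords.
B has 16 beats and chords last 0.5 each, so 32 chords.
C has 36 beats and chords last 3 each, so 12 chords.
D has 30 beats and chords last 6 each, so 5 chords.
E has 120 beats and chords last 8 each, so 15 chords.
Total: 28 + 32 + 12 + 5 + 15 = 92.

92 chords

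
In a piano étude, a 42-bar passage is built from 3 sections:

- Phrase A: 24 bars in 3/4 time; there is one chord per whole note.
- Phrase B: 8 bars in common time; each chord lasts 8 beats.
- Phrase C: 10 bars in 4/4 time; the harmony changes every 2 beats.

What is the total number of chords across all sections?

A has 72 beats and chords last 4 each, so 18 chords.
B has 32 beats and chords last 8 each, so 4 chords.
C has 40 beats and chords last 2 each, so 20 chords.
Total: 18 + 4 + 20 = 42.

42 chords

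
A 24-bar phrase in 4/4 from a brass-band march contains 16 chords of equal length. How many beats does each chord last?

6 beats

24 bars × 4 beats/bar = 96 beats total.
96 beats ÷ 16 chords = 6 beats per chord.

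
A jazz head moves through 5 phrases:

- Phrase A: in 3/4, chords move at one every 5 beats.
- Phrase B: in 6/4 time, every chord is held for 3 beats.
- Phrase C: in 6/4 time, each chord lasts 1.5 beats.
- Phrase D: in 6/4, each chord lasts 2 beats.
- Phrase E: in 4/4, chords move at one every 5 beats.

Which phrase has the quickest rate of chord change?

A: 3 beats/bar ÷ 5 beats/chord = 0.6 chords/bar.
B: 6 beats/bar ÷ 3 beats/chord = 2 chords/bar.
C: 6 beats/bar ÷ 1.5 beats/chord = 4 chords/bar.
D: 6 beats/bar ÷ 2 beats/chord = 3 chords/bar.
E: 4 beats/bar ÷ 5 beats/chord = 0.8 chords/bar.
Fastest is C at 4 chords/bar.

Phrase C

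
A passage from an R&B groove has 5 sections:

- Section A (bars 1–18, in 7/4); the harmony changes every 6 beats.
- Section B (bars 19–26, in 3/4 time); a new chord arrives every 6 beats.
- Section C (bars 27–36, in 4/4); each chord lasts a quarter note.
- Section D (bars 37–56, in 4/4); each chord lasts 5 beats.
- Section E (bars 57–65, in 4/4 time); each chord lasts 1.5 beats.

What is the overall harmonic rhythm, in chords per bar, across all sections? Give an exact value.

21/13 chords per bar

A: 18 × 7 = 126 beats ÷ 6 = 21 chords.
B: 8 × 3 = 24 beats ÷ 6 = 4 chords.
C: 10 × 4 = 40 beats ÷ 1 = 40 chords.
D: 20 × 4 = 80 beats ÷ 5 = 16 chords.
E: 9 × 4 = 36 beats ÷ 1.5 = 24 chords.
Overall: 105 chords over 65 bars → 105/65 = 21/13 chords per bar.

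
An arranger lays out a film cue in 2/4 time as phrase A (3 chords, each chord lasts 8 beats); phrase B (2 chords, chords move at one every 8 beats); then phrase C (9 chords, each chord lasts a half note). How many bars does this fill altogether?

29 bars

A: 3 × 8 = 24 beats = 12 bars.
B: 2 × 8 = 16 beats = 8 bars.
C: 9 × 2 = 18 beats = 9 bars.
Total: 12 + 8 + 9 = 29 bars.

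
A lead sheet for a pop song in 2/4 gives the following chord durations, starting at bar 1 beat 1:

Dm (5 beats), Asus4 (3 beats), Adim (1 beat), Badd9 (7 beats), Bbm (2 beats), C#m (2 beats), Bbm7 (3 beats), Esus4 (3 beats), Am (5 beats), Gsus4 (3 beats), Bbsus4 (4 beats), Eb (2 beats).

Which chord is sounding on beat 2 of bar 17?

Gsus4

Beat 2 of bar 17 is beat (17−1)×2 + 2 = 34 overall.
Running totals: Dm ends at 5, Asus4 ends at 8, Adim ends at 9, Badd9 ends at 16, Bbm ends at 18, C#m ends at 20, Bbm7 ends at 23, Esus4 ends at 26, Am ends at 31, Gsus4 ends at 34.
Beat 34 falls within Gsus4.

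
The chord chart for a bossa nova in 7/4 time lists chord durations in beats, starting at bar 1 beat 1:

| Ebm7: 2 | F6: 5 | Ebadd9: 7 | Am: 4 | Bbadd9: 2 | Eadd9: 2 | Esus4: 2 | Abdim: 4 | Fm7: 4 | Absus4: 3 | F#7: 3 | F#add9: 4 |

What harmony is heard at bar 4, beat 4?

Beat 4 of bar 4 is beat (4−1)×7 + 4 = 25 overall.
Running totals: Ebm7 ends at 2, F6 ends at 7, Ebadd9 ends at 14, Am ends at 18, Bbadd9 ends at 20, Eadd9 ends at 22, Esus4 ends at 24, Abdim ends at 28.
Beat 25 falls within Abdim.

Abdim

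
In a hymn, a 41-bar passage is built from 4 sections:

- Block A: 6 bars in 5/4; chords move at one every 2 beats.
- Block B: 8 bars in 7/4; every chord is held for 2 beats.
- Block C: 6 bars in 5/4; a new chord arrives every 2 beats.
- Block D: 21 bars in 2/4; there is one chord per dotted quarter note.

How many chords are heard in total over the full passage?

86 chords

A has 30 beats and chords last 2 each, so 15 chords.
B has 56 beats and chords last 2 each, so 28 chords.
C has 30 beats and chords last 2 each, so 15 chords.
D has 42 beats and chords last 1.5 each, so 28 chords.
Total: 15 + 28 + 15 + 28 = 86.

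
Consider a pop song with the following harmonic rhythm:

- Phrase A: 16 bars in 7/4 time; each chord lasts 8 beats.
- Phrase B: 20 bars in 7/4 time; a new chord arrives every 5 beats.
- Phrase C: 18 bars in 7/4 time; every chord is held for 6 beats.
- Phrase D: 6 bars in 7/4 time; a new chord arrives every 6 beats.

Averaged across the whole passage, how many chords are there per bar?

7/6 chords per bar

A: 16 bars of 7 beats is 112 beats; at 8 beats each that's 14 chords.
B: 20 bars of 7 beats is 140 beats; at 5 beats each that's 28 chords.
C: 18 bars of 7 beats is 126 beats; at 6 beats each that's 21 chords.
D: 6 bars of 7 beats is 42 beats; at 6 beats each that's 7 chords.
Overall: 70 chords over 60 bars → 70/60 = 7/6 chords per bar.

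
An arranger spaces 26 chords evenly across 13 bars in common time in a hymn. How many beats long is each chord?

2 beats

13 bars × 4 beats/bar = 52 beats total.
52 beats ÷ 26 chords = 2 beats per chord.
(That is a half note.)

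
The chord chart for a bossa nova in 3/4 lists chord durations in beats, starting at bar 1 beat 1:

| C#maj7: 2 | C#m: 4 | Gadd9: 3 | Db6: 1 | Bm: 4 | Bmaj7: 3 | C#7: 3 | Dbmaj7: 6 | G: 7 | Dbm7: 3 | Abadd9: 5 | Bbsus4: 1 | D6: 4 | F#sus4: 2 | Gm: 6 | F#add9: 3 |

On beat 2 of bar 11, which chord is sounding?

G

Beat 2 of bar 11 is beat (11−1)×3 + 2 = 32 overall.
Running totals: C#maj7 ends at 2, C#m ends at 6, Gadd9 ends at 9, Db6 ends at 10, Bm ends at 14, Bmaj7 ends at 17, C#7 ends at 20, Dbmaj7 ends at 26, G ends at 33.
Beat 32 falls within G.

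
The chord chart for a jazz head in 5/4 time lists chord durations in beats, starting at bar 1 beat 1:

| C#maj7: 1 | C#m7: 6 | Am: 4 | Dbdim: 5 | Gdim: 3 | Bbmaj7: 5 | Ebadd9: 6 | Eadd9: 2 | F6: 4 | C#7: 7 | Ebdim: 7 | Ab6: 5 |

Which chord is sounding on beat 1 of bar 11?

Beat 1 of bar 11 is beat (11−1)×5 + 1 = 51 overall.
Running totals: C#maj7 ends at 1, C#m7 ends at 7, Am ends at 11, Dbdim ends at 16, Gdim ends at 19, Bbmaj7 ends at 24, Ebadd9 ends at 30, Eadd9 ends at 32, F6 ends at 36, C#7 ends at 43, Ebdim ends at 50, Ab6 ends at 55.
Beat 51 falls within Ab6.

Ab6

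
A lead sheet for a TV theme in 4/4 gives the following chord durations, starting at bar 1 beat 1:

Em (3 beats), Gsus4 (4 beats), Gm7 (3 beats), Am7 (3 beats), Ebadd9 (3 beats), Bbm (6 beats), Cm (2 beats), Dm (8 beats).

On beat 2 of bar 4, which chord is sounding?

Beat 2 of bar 4 is beat (4−1)×4 + 2 = 14 overall.
Running totals: Em ends at 3, Gsus4 ends at 7, Gm7 ends at 10, Am7 ends at 13, Ebadd9 ends at 16.
Beat 14 falls within Ebadd9.

Ebadd9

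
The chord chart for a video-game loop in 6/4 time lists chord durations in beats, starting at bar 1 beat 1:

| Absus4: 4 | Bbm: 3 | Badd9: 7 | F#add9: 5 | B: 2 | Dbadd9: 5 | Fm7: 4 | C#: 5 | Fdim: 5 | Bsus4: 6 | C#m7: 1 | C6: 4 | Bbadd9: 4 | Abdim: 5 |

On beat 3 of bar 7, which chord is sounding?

Beat 3 of bar 7 is beat (7−1)×6 + 3 = 39 overall.
Running totals: Absus4 ends at 4, Bbm ends at 7, Badd9 ends at 14, F#add9 ends at 19, B ends at 21, Dbadd9 ends at 26, Fm7 ends at 30, C# ends at 35, Fdim ends at 40.
Beat 39 falls within Fdim.

Fdim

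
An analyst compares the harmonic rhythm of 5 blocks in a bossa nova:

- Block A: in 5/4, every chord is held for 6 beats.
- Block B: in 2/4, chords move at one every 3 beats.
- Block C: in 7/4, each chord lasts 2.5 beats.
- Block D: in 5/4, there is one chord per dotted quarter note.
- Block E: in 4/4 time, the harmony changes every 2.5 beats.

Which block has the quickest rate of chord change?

A: 5/6 = 5/6 chords/bar.
B: 2/3 = 2/3 chords/bar.
C: 7/2.5 = 2.8 chords/bar.
D: 5/1.5 = 10/3 chords/bar.
E: 4/2.5 = 1.6 chords/bar.
Fastest is D at 10/3 chords/bar.

Block D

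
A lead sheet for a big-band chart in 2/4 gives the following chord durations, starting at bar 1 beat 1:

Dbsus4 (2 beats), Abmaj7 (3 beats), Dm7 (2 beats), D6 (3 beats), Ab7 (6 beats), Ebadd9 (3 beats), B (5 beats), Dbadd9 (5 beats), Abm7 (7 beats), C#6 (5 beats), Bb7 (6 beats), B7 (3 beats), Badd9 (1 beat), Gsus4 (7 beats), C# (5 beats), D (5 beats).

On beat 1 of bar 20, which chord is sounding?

Beat 1 of bar 20 is beat (20−1)×2 + 1 = 39 overall.
Running totals: Dbsus4 ends at 2, Abmaj7 ends at 5, Dm7 ends at 7, D6 ends at 10, Ab7 ends at 16, Ebadd9 ends at 19, B ends at 24, Dbadd9 ends at 29, Abm7 ends at 36, C#6 ends at 41.
Beat 39 falls within C#6.

C#6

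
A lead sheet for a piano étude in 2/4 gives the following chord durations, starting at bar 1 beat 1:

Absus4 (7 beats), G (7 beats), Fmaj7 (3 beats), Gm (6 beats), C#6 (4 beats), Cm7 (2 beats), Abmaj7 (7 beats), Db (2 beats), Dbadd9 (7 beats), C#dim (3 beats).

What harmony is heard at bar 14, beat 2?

Beat 2 of bar 14 is beat (14−1)×2 + 2 = 28 overall.
Running totals: Absus4 ends at 7, G ends at 14, Fmaj7 ends at 17, Gm ends at 23, C#6 ends at 27, Cm7 ends at 29.
Beat 28 falls within Cm7.

Cm7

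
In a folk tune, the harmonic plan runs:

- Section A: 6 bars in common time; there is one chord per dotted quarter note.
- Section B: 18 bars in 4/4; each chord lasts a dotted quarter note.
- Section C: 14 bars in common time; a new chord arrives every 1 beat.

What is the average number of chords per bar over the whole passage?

60/19 chords per bar

A: 6 bars of 4 beats is 24 beats; at 1.5 beats each that's 16 chords.
B: 18 bars of 4 beats is 72 beats; at 1.5 beats each that's 48 chords.
C: 14 bars of 4 beats is 56 beats; at 1 beat each that's 56 chords.
Overall: 120 chords over 38 bars → 120/38 = 60/19 chords per bar.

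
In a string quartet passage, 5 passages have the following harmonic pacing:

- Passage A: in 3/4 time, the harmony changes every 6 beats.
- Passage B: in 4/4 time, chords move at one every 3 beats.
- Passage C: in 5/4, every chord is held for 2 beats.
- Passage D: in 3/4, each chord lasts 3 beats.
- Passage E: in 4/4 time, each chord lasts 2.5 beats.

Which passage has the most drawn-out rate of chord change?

Passage A

A: 3/6 = 0.5 chords/bar.
B: 4/3 = 4/3 chords/bar.
C: 5/2 = 2.5 chords/bar.
D: 3/3 = 1 chord/bar.
E: 4/2.5 = 1.6 chords/bar.
Slowest is A at 0.5 chords/bar.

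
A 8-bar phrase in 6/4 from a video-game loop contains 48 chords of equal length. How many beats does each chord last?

8 bars × 6 beats/bar = 48 beats total.
48 beats ÷ 48 chords = 1 beats per chord.
(That is a quarter note.)

1 beat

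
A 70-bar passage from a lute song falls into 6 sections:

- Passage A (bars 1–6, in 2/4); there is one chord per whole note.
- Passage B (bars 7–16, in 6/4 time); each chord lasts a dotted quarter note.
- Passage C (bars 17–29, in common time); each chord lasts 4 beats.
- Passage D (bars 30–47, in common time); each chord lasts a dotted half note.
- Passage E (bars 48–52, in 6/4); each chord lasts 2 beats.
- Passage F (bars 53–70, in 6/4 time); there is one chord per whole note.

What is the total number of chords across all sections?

122 chords

A: 6·2 = 12 beats, 12/4 = 3 chords.
B: 10·6 = 60 beats, 60/1.5 = 40 chords.
C: 13·4 = 52 beats, 52/4 = 13 chords.
D: 18·4 = 72 beats, 72/3 = 24 chords.
E: 5·6 = 30 beats, 30/2 = 15 chords.
F: 18·6 = 108 beats, 108/4 = 27 chords.
Total: 3 + 40 + 13 + 24 + 15 + 27 = 122.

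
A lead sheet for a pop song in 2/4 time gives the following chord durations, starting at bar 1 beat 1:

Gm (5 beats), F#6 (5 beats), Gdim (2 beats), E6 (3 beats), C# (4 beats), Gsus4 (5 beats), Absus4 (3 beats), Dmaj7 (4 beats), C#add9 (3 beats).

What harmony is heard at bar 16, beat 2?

Beat 2 of bar 16 is beat (16−1)×2 + 2 = 32 overall.
Running totals: Gm ends at 5, F#6 ends at 10, Gdim ends at 12, E6 ends at 15, C# ends at 19, Gsus4 ends at 24, Absus4 ends at 27, Dmaj7 ends at 31, C#add9 ends at 34.
Beat 32 falls within C#add9.

C#add9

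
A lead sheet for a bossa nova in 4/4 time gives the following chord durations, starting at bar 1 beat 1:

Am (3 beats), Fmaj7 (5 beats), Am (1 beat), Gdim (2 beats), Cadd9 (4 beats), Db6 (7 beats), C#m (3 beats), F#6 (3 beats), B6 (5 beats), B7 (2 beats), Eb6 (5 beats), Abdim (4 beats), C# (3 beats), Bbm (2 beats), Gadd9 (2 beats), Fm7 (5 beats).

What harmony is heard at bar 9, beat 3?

B7

Beat 3 of bar 9 is beat (9−1)×4 + 3 = 35 overall.
Running totals: Am ends at 3, Fmaj7 ends at 8, Am ends at 9, Gdim ends at 11, Cadd9 ends at 15, Db6 ends at 22, C#m ends at 25, F#6 ends at 28, B6 ends at 33, B7 ends at 35.
Beat 35 falls within B7.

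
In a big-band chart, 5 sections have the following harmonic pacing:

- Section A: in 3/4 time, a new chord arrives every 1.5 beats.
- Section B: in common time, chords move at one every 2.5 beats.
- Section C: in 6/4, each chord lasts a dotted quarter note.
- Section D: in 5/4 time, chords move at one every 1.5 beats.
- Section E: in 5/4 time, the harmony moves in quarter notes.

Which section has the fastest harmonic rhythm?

Section E

A: each chord is 1.5 beats in 3/4, so 2 per bar.
B: each chord is 2.5 beats in 4/4, so 1.6 per bar.
C: each chord is 1.5 beats in 6/4, so 4 per bar.
D: each chord is 1.5 beats in 5/4, so 10/3 per bar.
E: each chord is 1 beat in 5/4, so 5 per bar.
Fastest is E at 5 chords/bar.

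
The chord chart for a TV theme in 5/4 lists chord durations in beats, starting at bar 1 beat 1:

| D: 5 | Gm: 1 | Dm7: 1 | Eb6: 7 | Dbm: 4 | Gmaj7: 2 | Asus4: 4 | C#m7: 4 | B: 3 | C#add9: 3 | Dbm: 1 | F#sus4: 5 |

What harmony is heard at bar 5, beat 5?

Beat 5 of bar 5 is beat (5−1)×5 + 5 = 25 overall.
Running totals: D ends at 5, Gm ends at 6, Dm7 ends at 7, Eb6 ends at 14, Dbm ends at 18, Gmaj7 ends at 20, Asus4 ends at 24, C#m7 ends at 28.
Beat 25 falls within C#m7.

C#m7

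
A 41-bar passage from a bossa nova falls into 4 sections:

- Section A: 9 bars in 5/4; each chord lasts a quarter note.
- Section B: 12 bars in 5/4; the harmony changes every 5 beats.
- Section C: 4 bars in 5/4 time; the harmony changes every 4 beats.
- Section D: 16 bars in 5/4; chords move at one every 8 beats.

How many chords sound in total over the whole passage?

72 chords

A: 9 bars × 5 beats = 45 beats; 1 beat/chord → 45 chords.
B: 12 bars × 5 beats = 60 beats; 5 beats/chord → 12 chords.
C: 4 bars × 5 beats = 20 beats; 4 beats/chord → 5 chords.
D: 16 bars × 5 beats = 80 beats; 8 beats/chord → 10 chords.
Total: 45 + 12 + 5 + 10 = 72.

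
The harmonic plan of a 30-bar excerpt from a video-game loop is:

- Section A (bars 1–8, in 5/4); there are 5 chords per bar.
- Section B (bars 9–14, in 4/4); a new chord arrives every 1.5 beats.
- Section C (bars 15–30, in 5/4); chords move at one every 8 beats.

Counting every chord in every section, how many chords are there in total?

A: 8 bars × 5 beats = 40 beats; 1 beat/chord → 40 chords.
B: 6 bars × 4 beats = 24 beats; 1.5 beats/chord → 16 chords.
C: 16 bars × 5 beats = 80 beats; 8 beats/chord → 10 chords.
Total: 40 + 16 + 10 = 66.

66 chords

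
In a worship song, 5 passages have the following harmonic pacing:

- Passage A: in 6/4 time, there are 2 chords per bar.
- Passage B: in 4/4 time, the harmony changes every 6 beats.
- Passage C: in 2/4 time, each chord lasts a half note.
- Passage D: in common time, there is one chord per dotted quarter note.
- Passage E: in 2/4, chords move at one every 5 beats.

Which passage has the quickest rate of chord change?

A: each chord is 3 beats in 6/4, so 2 per bar.
B: each chord is 6 beats in 4/4, so 2/3 per bar.
C: each chord is 2 beats in 2/4, so 1 per bar.
D: each chord is 1.5 beats in 4/4, so 8/3 per bar.
E: each chord is 5 beats in 2/4, so 0.4 per bar.
Fastest is D at 8/3 chords/bar.

Passage D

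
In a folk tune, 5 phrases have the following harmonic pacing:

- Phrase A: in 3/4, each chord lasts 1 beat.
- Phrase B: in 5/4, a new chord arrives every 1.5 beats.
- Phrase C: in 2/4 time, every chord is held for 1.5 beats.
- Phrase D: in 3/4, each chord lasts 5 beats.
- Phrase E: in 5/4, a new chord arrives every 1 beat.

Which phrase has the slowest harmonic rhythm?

Phrase D

A: each chord is 1 beat in 3/4, so 3 per bar.
B: each chord is 1.5 beats in 5/4, so 10/3 per bar.
C: each chord is 1.5 beats in 2/4, so 4/3 per bar.
D: each chord is 5 beats in 3/4, so 0.6 per bar.
E: each chord is 1 beat in 5/4, so 5 per bar.
Slowest is D at 0.6 chords/bar.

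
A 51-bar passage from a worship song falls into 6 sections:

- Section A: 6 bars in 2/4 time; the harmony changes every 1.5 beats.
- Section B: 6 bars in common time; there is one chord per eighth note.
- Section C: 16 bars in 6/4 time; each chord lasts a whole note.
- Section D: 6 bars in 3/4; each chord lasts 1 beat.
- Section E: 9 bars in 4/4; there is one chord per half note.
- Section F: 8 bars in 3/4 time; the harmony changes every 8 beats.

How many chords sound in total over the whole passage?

A has 12 beats and chords last 1.5 each, so 8 chords.
B has 24 beats and chords last 0.5 each, so 48 chords.
C has 96 beats and chords last 4 each, so 24 chords.
D has 18 beats and chords last 1 each, so 18 chords.
E has 36 beats and chords last 2 each, so 18 chords.
F has 24 beats and chords last 8 each, so 3 chords.
Total: 8 + 48 + 24 + 18 + 18 + 3 = 119.

119 chords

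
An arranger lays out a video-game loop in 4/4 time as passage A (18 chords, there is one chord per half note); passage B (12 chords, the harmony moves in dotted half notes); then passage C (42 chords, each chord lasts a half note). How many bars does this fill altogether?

39 bars

A: 18 × 2 = 36 beats = 9 bars.
B: 12 × 3 = 36 beats = 9 bars.
C: 42 × 2 = 84 beats = 21 bars.
Total: 9 + 9 + 21 = 39 bars.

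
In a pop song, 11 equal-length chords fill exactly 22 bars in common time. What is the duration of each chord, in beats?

8 beats

22 bars × 4 beats/bar = 88 beats total.
88 beats ÷ 11 chords = 8 beats per chord.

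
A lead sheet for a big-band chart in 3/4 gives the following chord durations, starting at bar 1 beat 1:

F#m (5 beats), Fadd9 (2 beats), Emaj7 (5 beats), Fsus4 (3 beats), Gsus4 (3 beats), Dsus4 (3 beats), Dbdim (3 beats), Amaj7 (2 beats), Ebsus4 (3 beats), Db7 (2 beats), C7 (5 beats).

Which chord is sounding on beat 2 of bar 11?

Beat 2 of bar 11 is beat (11−1)×3 + 2 = 32 overall.
Running totals: F#m ends at 5, Fadd9 ends at 7, Emaj7 ends at 12, Fsus4 ends at 15, Gsus4 ends at 18, Dsus4 ends at 21, Dbdim ends at 24, Amaj7 ends at 26, Ebsus4 ends at 29, Db7 ends at 31, C7 ends at 36.
Beat 32 falls within C7.

C7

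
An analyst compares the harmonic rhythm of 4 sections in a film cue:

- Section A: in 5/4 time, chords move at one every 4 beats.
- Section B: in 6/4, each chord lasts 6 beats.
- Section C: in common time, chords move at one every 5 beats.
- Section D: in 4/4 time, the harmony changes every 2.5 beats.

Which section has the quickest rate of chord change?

Section D

A: each chord is 4 beats in 5/4, so 1.25 per bar.
B: each chord is 6 beats in 6/4, so 1 per bar.
C: each chord is 5 beats in 4/4, so 0.8 per bar.
D: each chord is 2.5 beats in 4/4, so 1.6 per bar.
Fastest is D at 1.6 chords/bar.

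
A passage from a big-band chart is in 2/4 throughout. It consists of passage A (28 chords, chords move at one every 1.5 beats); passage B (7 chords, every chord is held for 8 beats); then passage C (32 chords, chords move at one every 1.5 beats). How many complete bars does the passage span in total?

73 bars

A: 28 × 1.5 = 42 beats = 21 bars.
B: 7 × 8 = 56 beats = 28 bars.
C: 32 × 1.5 = 48 beats = 24 bars.
Total: 21 + 28 + 24 = 73 bars.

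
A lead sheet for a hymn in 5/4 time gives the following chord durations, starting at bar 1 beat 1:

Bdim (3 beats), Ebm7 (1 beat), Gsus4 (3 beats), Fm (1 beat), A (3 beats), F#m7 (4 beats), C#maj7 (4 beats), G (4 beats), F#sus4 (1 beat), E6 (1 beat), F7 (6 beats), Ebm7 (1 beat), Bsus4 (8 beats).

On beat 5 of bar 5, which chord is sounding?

Beat 5 of bar 5 is beat (5−1)×5 + 5 = 25 overall.
Running totals: Bdim ends at 3, Ebm7 ends at 4, Gsus4 ends at 7, Fm ends at 8, A ends at 11, F#m7 ends at 15, C#maj7 ends at 19, G ends at 23, F#sus4 ends at 24, E6 ends at 25.
Beat 25 falls within E6.

E6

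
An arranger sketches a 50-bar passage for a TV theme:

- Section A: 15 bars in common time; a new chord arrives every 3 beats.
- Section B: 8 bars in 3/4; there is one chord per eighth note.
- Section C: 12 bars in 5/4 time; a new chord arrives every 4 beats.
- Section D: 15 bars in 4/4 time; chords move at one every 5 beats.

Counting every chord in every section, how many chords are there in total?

A: 15 bars × 4 beats = 60 beats; 3 beats/chord → 20 chords.
B: 8 bars × 3 beats = 24 beats; 0.5 beats/chord → 48 chords.
C: 12 bars × 5 beats = 60 beats; 4 beats/chord → 15 chords.
D: 15 bars × 4 beats = 60 beats; 5 beats/chord → 12 chords.
Total: 20 + 48 + 15 + 12 = 95.

95 chords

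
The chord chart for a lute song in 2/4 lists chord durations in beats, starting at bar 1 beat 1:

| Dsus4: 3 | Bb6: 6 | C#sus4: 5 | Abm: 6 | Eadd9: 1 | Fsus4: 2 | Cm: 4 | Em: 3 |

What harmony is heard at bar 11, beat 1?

Beat 1 of bar 11 is beat (11−1)×2 + 1 = 21 overall.
Running totals: Dsus4 ends at 3, Bb6 ends at 9, C#sus4 ends at 14, Abm ends at 20, Eadd9 ends at 21.
Beat 21 falls within Eadd9.

Eadd9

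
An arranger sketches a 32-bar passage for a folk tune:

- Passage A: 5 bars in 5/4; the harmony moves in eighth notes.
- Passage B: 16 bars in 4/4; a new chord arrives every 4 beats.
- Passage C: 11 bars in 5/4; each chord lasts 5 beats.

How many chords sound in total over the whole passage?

A: 5 bars × 5 beats = 25 beats; 0.5 beats/chord → 50 chords.
B: 16 bars × 4 beats = 64 beats; 4 beats/chord → 16 chords.
C: 11 bars × 5 beats = 55 beats; 5 beats/chord → 11 chords.
Total: 50 + 16 + 11 = 77.

77 chords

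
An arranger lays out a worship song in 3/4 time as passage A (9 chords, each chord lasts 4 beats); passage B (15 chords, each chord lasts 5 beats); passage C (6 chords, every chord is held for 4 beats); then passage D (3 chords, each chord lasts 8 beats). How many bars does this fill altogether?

53 bars

A: 9 × 4 = 36 beats = 12 bars.
B: 15 × 5 = 75 beats = 25 bars.
C: 6 × 4 = 24 beats = 8 bars.
D: 3 × 8 = 24 beats = 8 bars.
Total: 12 + 25 + 8 + 8 = 53 bars.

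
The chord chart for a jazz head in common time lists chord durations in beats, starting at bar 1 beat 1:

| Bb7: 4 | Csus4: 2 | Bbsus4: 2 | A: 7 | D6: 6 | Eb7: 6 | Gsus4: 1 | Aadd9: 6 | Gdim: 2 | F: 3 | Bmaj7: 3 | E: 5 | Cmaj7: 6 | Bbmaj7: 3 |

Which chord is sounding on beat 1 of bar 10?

Beat 1 of bar 10 is beat (10−1)×4 + 1 = 37 overall.
Running totals: Bb7 ends at 4, Csus4 ends at 6, Bbsus4 ends at 8, A ends at 15, D6 ends at 21, Eb7 ends at 27, Gsus4 ends at 28, Aadd9 ends at 34, Gdim ends at 36, F ends at 39.
Beat 37 falls within F.

F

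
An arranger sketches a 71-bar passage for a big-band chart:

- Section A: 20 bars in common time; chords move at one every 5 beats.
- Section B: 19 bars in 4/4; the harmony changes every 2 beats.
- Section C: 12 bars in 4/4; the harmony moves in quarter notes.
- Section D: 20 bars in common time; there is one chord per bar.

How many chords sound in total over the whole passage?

A: 20·4 = 80 beats, 80/5 = 16 chords.
B: 19·4 = 76 beats, 76/2 = 38 chords.
C: 12·4 = 48 beats, 48/1 = 48 chords.
D: 20·4 = 80 beats, 80/4 = 20 chords.
Total: 16 + 38 + 48 + 20 = 122.

122 chords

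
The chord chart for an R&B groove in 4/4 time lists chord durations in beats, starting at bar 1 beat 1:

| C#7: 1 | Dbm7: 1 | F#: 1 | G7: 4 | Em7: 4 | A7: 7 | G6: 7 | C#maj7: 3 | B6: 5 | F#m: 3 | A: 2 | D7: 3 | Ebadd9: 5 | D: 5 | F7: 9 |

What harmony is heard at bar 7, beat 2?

C#maj7

Beat 2 of bar 7 is beat (7−1)×4 + 2 = 26 overall.
Running totals: C#7 ends at 1, Dbm7 ends at 2, F# ends at 3, G7 ends at 7, Em7 ends at 11, A7 ends at 18, G6 ends at 25, C#maj7 ends at 28.
Beat 26 falls within C#maj7.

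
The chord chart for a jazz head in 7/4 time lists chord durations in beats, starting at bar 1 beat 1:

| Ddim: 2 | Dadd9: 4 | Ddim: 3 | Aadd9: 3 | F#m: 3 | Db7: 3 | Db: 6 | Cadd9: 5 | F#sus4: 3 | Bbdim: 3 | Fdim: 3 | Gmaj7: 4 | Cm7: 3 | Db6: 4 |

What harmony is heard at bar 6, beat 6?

Beat 6 of bar 6 is beat (6−1)×7 + 6 = 41 overall.
Running totals: Ddim ends at 2, Dadd9 ends at 6, Ddim ends at 9, Aadd9 ends at 12, F#m ends at 15, Db7 ends at 18, Db ends at 24, Cadd9 ends at 29, F#sus4 ends at 32, Bbdim ends at 35, Fdim ends at 38, Gmaj7 ends at 42.
Beat 41 falls within Gmaj7.

Gmaj7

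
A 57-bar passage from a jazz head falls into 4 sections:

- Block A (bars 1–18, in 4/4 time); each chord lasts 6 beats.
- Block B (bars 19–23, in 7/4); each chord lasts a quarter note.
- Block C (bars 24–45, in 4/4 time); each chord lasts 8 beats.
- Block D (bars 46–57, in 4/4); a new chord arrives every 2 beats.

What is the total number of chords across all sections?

82 chords

A: 18 bars × 4 beats = 72 beats; 6 beats/chord → 12 chords.
B: 5 bars × 7 beats = 35 beats; 1 beat/chord → 35 chords.
C: 22 bars × 4 beats = 88 beats; 8 beats/chord → 11 chords.
D: 12 bars × 4 beats = 48 beats; 2 beats/chord → 24 chords.
Total: 12 + 35 + 11 + 24 = 82.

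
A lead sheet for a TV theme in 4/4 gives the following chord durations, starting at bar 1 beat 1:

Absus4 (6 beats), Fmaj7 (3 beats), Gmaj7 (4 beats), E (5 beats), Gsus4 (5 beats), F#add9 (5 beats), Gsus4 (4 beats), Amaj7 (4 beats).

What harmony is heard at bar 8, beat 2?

Beat 2 of bar 8 is beat (8−1)×4 + 2 = 30 overall.
Running totals: Absus4 ends at 6, Fmaj7 ends at 9, Gmaj7 ends at 13, E ends at 18, Gsus4 ends at 23, F#add9 ends at 28, Gsus4 ends at 32.
Beat 30 falls within Gsus4.

Gsus4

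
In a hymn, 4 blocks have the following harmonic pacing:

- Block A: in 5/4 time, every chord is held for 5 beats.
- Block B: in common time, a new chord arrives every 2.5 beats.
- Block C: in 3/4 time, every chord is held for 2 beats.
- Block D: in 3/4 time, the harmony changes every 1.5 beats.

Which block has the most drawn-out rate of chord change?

A: 5 beats/bar ÷ 5 beats/chord = 1 chord/bar.
B: 4 beats/bar ÷ 2.5 beats/chord = 1.6 chords/bar.
C: 3 beats/bar ÷ 2 beats/chord = 1.5 chords/bar.
D: 3 beats/bar ÷ 1.5 beats/chord = 2 chords/bar.
Slowest is A at 1 chords/bar.

Block A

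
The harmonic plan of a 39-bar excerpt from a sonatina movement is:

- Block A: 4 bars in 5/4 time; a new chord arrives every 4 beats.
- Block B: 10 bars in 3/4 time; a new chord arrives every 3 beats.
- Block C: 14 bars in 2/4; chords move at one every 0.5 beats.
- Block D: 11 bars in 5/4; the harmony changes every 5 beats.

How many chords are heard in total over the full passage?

82 chords

A: 4·5 = 20 beats, 20/4 = 5 chords.
B: 10·3 = 30 beats, 30/3 = 10 chords.
C: 14·2 = 28 beats, 28/0.5 = 56 chords.
D: 11·5 = 55 beats, 55/5 = 11 chords.
Total: 5 + 10 + 56 + 11 = 82.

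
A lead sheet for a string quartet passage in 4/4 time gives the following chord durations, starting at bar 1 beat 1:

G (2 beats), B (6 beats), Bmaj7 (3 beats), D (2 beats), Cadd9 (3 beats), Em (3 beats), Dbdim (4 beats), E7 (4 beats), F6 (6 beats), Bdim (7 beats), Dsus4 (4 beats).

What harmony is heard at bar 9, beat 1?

F6

Beat 1 of bar 9 is beat (9−1)×4 + 1 = 33 overall.
Running totals: G ends at 2, B ends at 8, Bmaj7 ends at 11, D ends at 13, Cadd9 ends at 16, Em ends at 19, Dbdim ends at 23, E7 ends at 27, F6 ends at 33.
Beat 33 falls within F6.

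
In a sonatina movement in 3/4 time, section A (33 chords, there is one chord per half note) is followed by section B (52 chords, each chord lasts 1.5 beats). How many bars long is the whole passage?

A: 33 × 2 = 66 beats = 22 bars.
B: 52 × 1.5 = 78 beats = 26 bars.
Total: 22 + 26 = 48 bars.

48 bars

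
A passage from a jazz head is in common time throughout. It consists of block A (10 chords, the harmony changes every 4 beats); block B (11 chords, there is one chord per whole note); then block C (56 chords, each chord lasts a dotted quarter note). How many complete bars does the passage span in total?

42 bars

A: 10 × 4 = 40 beats = 10 bars.
B: 11 × 4 = 44 beats = 11 bars.
C: 56 × 1.5 = 84 beats = 21 bars.
Total: 10 + 11 + 21 = 42 bars.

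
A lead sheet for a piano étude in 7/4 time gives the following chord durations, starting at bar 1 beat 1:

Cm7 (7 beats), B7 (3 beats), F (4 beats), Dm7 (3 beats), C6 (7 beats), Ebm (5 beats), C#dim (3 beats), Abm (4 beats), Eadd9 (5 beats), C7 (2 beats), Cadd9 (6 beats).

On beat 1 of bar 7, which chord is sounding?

C7

Beat 1 of bar 7 is beat (7−1)×7 + 1 = 43 overall.
Running totals: Cm7 ends at 7, B7 ends at 10, F ends at 14, Dm7 ends at 17, C6 ends at 24, Ebm ends at 29, C#dim ends at 32, Abm ends at 36, Eadd9 ends at 41, C7 ends at 43.
Beat 43 falls within C7.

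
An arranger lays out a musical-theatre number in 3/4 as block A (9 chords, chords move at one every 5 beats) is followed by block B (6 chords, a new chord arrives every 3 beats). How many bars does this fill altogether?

21 bars

A: 9 × 5 = 45 beats = 15 bars.
B: 6 × 3 = 18 beats = 6 bars.
Total: 15 + 6 = 21 bars.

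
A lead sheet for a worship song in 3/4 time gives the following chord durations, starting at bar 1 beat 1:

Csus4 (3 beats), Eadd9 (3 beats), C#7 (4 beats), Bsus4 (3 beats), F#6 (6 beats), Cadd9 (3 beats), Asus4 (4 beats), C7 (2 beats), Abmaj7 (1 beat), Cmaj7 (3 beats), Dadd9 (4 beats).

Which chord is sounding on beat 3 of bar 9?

Beat 3 of bar 9 is beat (9−1)×3 + 3 = 27 overall.
Running totals: Csus4 ends at 3, Eadd9 ends at 6, C#7 ends at 10, Bsus4 ends at 13, F#6 ends at 19, Cadd9 ends at 22, Asus4 ends at 26, C7 ends at 28.
Beat 27 falls within C7.

C7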